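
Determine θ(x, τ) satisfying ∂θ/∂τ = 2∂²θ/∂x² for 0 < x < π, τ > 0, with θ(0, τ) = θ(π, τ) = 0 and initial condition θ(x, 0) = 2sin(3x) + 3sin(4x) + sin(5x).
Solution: Separating variables: θ = Σ c_n exp(-2n²τ) sin(nx). From θ(x,0) = 2sin(3x) + 3sin(4x) + sin(5x): c_3=2, c_4=3, c_5=1.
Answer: θ(x, τ) = 2exp(-18τ)sin(3x) + 3exp(-32τ)sin(4x) + exp(-50τ)sin(5x)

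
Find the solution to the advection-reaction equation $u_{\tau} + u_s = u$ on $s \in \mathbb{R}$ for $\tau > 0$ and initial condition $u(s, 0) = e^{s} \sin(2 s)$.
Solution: Substitute $u = e^{s}w$, i.e. $w = e^{-s}u$.
By the product rule, $u_s = e^{s}(w_s + w)$, $u_{\tau} = e^{s}w_{\tau}$.
Substituting into the PDE and dividing by $e^{s}$: $w_{\tau} + (w_s + w) = w$.
The lower-order terms cancel, leaving the standard advection equation $w_{\tau} + w_s = 0$.
Initial data for $w$: $w(s,0) = e^{-s}u(s,0) = \sin(2 s)$.
Solve for $w$:
  By method of characteristics (waves move right with speed 1):
  Along characteristics $s - \tau =$ const, $w$ is constant, so $w(s,\tau) = f(s - \tau)$ with $f = w( \cdot , 0)$.
Hence $w(s,\tau) = \sin(2 s - 2 \tau)$.
Transform back: $u(s,\tau) = e^{s}w(s,\tau)$.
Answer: $u(s, \tau) = - e^{s} \sin(2 \tau - 2 s)$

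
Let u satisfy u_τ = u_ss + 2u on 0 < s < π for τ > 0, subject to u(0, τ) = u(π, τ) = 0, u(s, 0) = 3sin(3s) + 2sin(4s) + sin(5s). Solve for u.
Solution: Substitute u = exp(2τ)w.
Then u_τ = exp(2τ)(w_τ + 2w), u_ss = exp(2τ)w_ss; substituting and dividing by exp(2τ), the lower-order terms cancel: w_τ = w_ss (standard heat equation).
Data for w: w(s,0) = u(s,0) = 3sin(3s) + 2sin(4s) + sin(5s). The boundary conditions carry over: w(0,τ) = w(π,τ) = 0.
Separating variables: w = Σ c_n exp(-n²τ) sin(ns). From w(s,0) = 3sin(3s) + 2sin(4s) + sin(5s): c_3=3, c_4=2, c_5=1.
So w(s,τ) = 3exp(-9τ)sin(3s) + 2exp(-16τ)sin(4s) + exp(-25τ)sin(5s), and u(s,τ) = exp(2τ)w(s,τ).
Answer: u(s, τ) = 3exp(-7τ)sin(3s) + 2exp(-14τ)sin(4s) + exp(-23τ)sin(5s)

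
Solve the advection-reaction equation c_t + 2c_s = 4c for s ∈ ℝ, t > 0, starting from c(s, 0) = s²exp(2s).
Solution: Substitute c = exp(2s)u.
Then c_s = exp(2s)(u_s + 2u), c_t = exp(2s)u_t; substituting and dividing by exp(2s), the lower-order terms cancel: u_t + 2u_s = 0 (standard advection equation).
Data for u: u(s,0) = exp(-2s)c(s,0) = s².
By characteristics (ds/dt = 2), u(s,t) = f(s - 2t) with f = u(·, 0).
So u(s,t) = s² - 4st + 4t², and c(s,t) = exp(2s)u(s,t).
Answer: c(s, t) = s²exp(2s) - 4stexp(2s) + 4t²exp(2s)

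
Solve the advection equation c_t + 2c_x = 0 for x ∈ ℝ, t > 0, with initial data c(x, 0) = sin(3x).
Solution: By characteristics (dx/dt = 2), c(x,t) = f(x - 2t) with f = c(·, 0).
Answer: c(x, t) = -sin(6t - 3x)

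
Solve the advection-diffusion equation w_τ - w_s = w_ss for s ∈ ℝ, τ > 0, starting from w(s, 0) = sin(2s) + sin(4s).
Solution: Change to a moving frame: let η = s + τ, σ = τ and write w(s,τ) = u(η,σ).
By the chain rule w_τ = u_σ + u_η, w_s = u_η, w_ss = u_ηη.
Then w_τ - w_s = u_σ: the advection term cancels and the PDE becomes the heat equation u_σ = u_ηη on η ∈ ℝ.
Initial data: u(η,0) = w(η,0) = sin(2η) + sin(4η).
On η ∈ ℝ each mode satisfies (sin(nη))″ = -n² sin(nη), so exp(-n²σ) sin(nη) solves the heat equation; by superposition u(η,σ) = Σ c_n exp(-n²σ) sin(nη).
Reading off the coefficients: c_2=1, c_4=1, so u(η,σ) = exp(-4σ)sin(2η) + exp(-16σ)sin(4η).
Substituting back η = s + τ, σ = τ: w(s,τ) = u(s + τ, τ).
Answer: w(s, τ) = exp(-4τ)sin(2s + 2τ) + exp(-16τ)sin(4s + 4τ)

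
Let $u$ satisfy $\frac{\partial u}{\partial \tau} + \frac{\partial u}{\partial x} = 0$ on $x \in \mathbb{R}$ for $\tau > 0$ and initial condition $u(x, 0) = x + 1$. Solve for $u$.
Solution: By method of characteristics (waves move right with speed 1):
Along characteristics $x - \tau =$ const, $u$ is constant, so $u(x,\tau) = f(x - \tau)$ with $f = u( \cdot , 0)$.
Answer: $u(x, \tau) = - \tau + x + 1$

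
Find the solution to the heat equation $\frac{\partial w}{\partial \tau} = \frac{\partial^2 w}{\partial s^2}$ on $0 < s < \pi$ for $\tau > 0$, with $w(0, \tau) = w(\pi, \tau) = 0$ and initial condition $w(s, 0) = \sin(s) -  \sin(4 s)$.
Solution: Using separation of variables $w = X(s)T(\tau)$:
Eigenfunctions: $\sin(ns)$, $n = 1, 2, 3, \ldots$
General solution: $w(s, \tau) = \sum c_n \sin(ns) e^{-n^2 \tau}$
Matching $w(s,0) = \sin(s) - \sin(4 s)$ term by term: $c_1=1, c_4=-1$.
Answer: $w(s, \tau) = e^{-\tau} \sin(s) -  e^{-16 \tau} \sin(4 s)$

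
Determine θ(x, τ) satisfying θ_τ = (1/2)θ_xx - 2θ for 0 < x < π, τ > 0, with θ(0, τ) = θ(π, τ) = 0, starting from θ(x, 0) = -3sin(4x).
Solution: Substitute θ = exp(-2τ)u, i.e. u = exp(2τ)θ.
By the product rule, θ_τ = exp(-2τ)(u_τ - 2u), θ_xx = exp(-2τ)u_xx.
Substituting into the PDE and dividing by exp(-2τ): u_τ - 2u = (1/2)u_xx - 2u.
The lower-order terms cancel, leaving the standard heat equation u_τ = (1/2)u_xx.
Initial data for u: u(x,0) = θ(x,0) = -3sin(4x). The boundary conditions carry over: u(0,τ) = u(π,τ) = 0.
Solve for u:
  Using separation of variables u = X(x)G(τ):
  Eigenfunctions: sin(nx), n = 1, 2, 3, ...
  General solution: u(x, τ) = Σ c_n sin(nx) exp(-n² τ/2)
  Matching u(x,0) = -3sin(4x) term by term: c_4=-3.
Hence u(x,τ) = -3exp(-8τ)sin(4x).
Transform back: θ(x,τ) = exp(-2τ)u(x,τ).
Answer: θ(x, τ) = -3exp(-10τ)sin(4x)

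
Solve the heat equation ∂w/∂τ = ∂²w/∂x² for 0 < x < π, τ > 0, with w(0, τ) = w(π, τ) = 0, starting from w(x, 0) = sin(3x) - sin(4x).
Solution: Separating variables: w = Σ c_n exp(-n²τ) sin(nx). From w(x,0) = sin(3x) - sin(4x): c_3=1, c_4=-1.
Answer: w(x, τ) = exp(-9τ)sin(3x) - exp(-16τ)sin(4x)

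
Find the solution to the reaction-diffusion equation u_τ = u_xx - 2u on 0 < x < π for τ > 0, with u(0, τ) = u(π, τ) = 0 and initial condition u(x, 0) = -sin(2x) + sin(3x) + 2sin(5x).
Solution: Substitute u = exp(-2τ)w, i.e. w = exp(2τ)u.
By the product rule, u_τ = exp(-2τ)(w_τ - 2w), u_xx = exp(-2τ)w_xx.
Substituting into the PDE and dividing by exp(-2τ): w_τ - 2w = w_xx - 2w.
The lower-order terms cancel, leaving the standard heat equation w_τ = w_xx.
Initial data for w: w(x,0) = u(x,0) = -sin(2x) + sin(3x) + 2sin(5x). The boundary conditions carry over: w(0,τ) = w(π,τ) = 0.
Solve for w:
  Using separation of variables w = X(x)T(τ):
  Eigenfunctions: sin(nx), n = 1, 2, 3, ...
  General solution: w(x, τ) = Σ c_n sin(nx) exp(-n² τ)
  Matching w(x,0) = -sin(2x) + sin(3x) + 2sin(5x) term by term: c_2=-1, c_3=1, c_5=2.
Hence w(x,τ) = -exp(-4τ)sin(2x) + exp(-9τ)sin(3x) + 2exp(-25τ)sin(5x).
Transform back: u(x,τ) = exp(-2τ)w(x,τ).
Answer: u(x, τ) = -exp(-6τ)sin(2x) + exp(-11τ)sin(3x) + 2exp(-27τ)sin(5x)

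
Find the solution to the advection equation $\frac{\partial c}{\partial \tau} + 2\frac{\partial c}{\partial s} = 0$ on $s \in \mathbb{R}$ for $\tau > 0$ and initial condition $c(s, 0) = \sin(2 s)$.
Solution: By method of characteristics (waves move right with speed 2):
Along characteristics $s - 2\tau =$ const, $c$ is constant, so $c(s,\tau) = f(s - 2\tau)$ with $f = c( \cdot , 0)$.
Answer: $c(s, \tau) = - \sin(4 \tau - 2 s)$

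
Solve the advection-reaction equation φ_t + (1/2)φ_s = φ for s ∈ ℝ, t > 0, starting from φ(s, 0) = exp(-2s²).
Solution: Substitute φ = exp(t)u, i.e. u = exp(-t)φ.
By the product rule, φ_t = exp(t)(u_t + u), φ_s = exp(t)u_s.
Substituting into the PDE and dividing by exp(t): u_t + u + (1/2)u_s = u.
The lower-order terms cancel, leaving the standard advection equation u_t + (1/2)u_s = 0.
Initial data for u: u(s,0) = φ(s,0) = exp(-2s²).
Solve for u:
  By method of characteristics (waves move right with speed 1/2):
  Along characteristics s - (1/2)t = const, u is constant, so u(s,t) = f(s - (1/2)t) with f = u(·, 0).
Hence u(s,t) = exp(-2(s - t/2)²).
Transform back: φ(s,t) = exp(t)u(s,t).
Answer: φ(s, t) = exp(t)exp(-2(s - t/2)²)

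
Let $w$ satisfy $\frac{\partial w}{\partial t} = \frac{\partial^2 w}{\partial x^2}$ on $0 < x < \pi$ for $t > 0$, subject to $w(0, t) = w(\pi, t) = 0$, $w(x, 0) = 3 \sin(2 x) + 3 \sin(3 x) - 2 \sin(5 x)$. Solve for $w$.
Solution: Using separation of variables $w = X(x)T(t)$:
Eigenfunctions: $\sin(nx)$, $n = 1, 2, 3, \ldots$
General solution: $w(x, t) = \sum c_n \sin(nx) e^{-n^2 t}$
Matching $w(x,0) = 3 \sin(2 x) + 3 \sin(3 x) - 2 \sin(5 x)$ term by term: $c_2=3, c_3=3, c_5=-2$.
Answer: $w(x, t) = 3 e^{-4 t} \sin(2 x) + 3 e^{-9 t} \sin(3 x) - 2 e^{-25 t} \sin(5 x)$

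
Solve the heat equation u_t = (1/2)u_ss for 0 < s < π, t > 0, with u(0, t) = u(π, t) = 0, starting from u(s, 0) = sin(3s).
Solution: Separating variables: u = Σ c_n exp(-n²t/2) sin(ns). From u(s,0) = sin(3s): c_3=1.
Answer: u(s, t) = exp(-9t/2)sin(3s)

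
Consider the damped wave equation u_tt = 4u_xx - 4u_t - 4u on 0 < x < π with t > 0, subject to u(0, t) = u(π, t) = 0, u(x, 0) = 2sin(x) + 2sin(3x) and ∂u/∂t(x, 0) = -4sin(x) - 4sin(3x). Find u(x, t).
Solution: Substitute u = exp(-2t)w.
Then u_t = exp(-2t)(w_t - 2w), u_tt = exp(-2t)(w_tt - 4w_t + 4w), u_xx = exp(-2t)w_xx; substituting and dividing by exp(-2t), the lower-order terms cancel: w_tt = 4w_xx (standard wave equation).
Data for w: w(x,0) = u(x,0) = 2sin(x) + 2sin(3x); w_t(x,0) = u_t(x,0) + 2u(x,0) = 0. The boundary conditions carry over: w(0,t) = w(π,t) = 0.
Separating variables: w = Σ [A_n cos(ω_n t) + B_n sin(ω_n t)] sin(nx), ω_n = 2n. From ICs: A_1=2, A_3=2.
So w(x,t) = 2sin(x)cos(2t) + 2sin(3x)cos(6t), and u(x,t) = exp(-2t)w(x,t).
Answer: u(x, t) = 2exp(-2t)sin(x)cos(2t) + 2exp(-2t)sin(3x)cos(6t)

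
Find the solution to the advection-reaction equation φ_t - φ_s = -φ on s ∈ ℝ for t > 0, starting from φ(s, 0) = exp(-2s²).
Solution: Substitute φ = exp(-t)u, i.e. u = exp(t)φ.
By the product rule, φ_t = exp(-t)(u_t - u), φ_s = exp(-t)u_s.
Substituting into the PDE and dividing by exp(-t): u_t - u - u_s = -u.
The lower-order terms cancel, leaving the standard advection equation u_t - u_s = 0.
Initial data for u: u(s,0) = φ(s,0) = exp(-2s²).
Solve for u:
  By method of characteristics (waves move left with speed 1):
  Along characteristics s + t = const, u is constant, so u(s,t) = f(s + t) with f = u(·, 0).
Hence u(s,t) = exp(-2(s + t)²).
Transform back: φ(s,t) = exp(-t)u(s,t).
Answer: φ(s, t) = exp(-t)exp(-2(s + t)²)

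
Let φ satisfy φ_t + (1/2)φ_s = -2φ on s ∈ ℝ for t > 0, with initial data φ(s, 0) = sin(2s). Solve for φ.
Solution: Substitute φ = exp(-2t)u.
Then φ_t = exp(-2t)(u_t - 2u), φ_s = exp(-2t)u_s; substituting and dividing by exp(-2t), the lower-order terms cancel: u_t + (1/2)u_s = 0 (standard advection equation).
Data for u: u(s,0) = φ(s,0) = sin(2s).
By characteristics (ds/dt = 1/2), u(s,t) = f(s - (1/2)t) with f = u(·, 0).
So u(s,t) = sin(2s - t), and φ(s,t) = exp(-2t)u(s,t).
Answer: φ(s, t) = exp(-2t)sin(2s - t)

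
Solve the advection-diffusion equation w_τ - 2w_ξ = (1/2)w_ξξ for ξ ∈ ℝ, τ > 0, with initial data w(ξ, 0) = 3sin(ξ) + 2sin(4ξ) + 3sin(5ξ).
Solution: Change to a moving frame: let η = ξ + 2τ, σ = τ and write w(ξ,τ) = u(η,σ).
By the chain rule w_τ = u_σ + 2u_η, w_ξ = u_η, w_ξξ = u_ηη.
Then w_τ - 2w_ξ = u_σ: the advection term cancels and the PDE becomes the heat equation u_σ = (1/2)u_ηη on η ∈ ℝ.
Initial data: u(η,0) = w(η,0) = 3sin(η) + 2sin(4η) + 3sin(5η).
On η ∈ ℝ each mode satisfies (sin(nη))″ = -n² sin(nη), so exp(-n²σ/2) sin(nη) solves the heat equation; by superposition u(η,σ) = Σ c_n exp(-n²σ/2) sin(nη).
Reading off the coefficients: c_1=3, c_4=2, c_5=3, so u(η,σ) = 2exp(-8σ)sin(4η) + 3exp(-σ/2)sin(η) + 3exp(-25σ/2)sin(5η).
Substituting back η = ξ + 2τ, σ = τ: w(ξ,τ) = u(ξ + 2τ, τ).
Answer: w(ξ, τ) = 2exp(-8τ)sin(4ξ + 8τ) + 3exp(-τ/2)sin(ξ + 2τ) + 3exp(-25τ/2)sin(5ξ + 10τ)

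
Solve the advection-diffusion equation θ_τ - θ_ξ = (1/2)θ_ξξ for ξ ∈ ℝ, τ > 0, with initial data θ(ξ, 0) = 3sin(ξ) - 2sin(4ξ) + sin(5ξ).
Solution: Moving frame: η = ξ + τ, σ = τ, θ = u(η,σ), so θ_τ = u_σ + u_η and θ_ξξ = u_ηη.
Hence θ_τ - θ_ξ = u_σ and the PDE becomes the heat equation u_σ = (1/2)u_ηη on η ∈ ℝ.
Initial data: u(η,0) = θ(η,0) = 3sin(η) - 2sin(4η) + sin(5η). Each mode sin(nη) decays as exp(-n²σ/2) on ℝ, so u(η,σ) = Σ c_n exp(-n²σ/2) sin(nη) with c_1=3, c_4=-2, c_5=1: u(η,σ) = -2exp(-8σ)sin(4η) + 3exp(-σ/2)sin(η) + exp(-25σ/2)sin(5η).
Substituting back: θ(ξ,τ) = u(ξ + τ, τ).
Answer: θ(ξ, τ) = -2exp(-8τ)sin(4ξ + 4τ) + 3exp(-τ/2)sin(ξ + τ) + exp(-25τ/2)sin(5ξ + 5τ)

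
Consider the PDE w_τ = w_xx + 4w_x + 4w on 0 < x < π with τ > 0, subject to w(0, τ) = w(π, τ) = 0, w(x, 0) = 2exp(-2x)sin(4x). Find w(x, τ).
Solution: Substitute w = exp(-2x)u.
Then w_x = exp(-2x)(u_x - 2u), w_xx = exp(-2x)(u_xx - 4u_x + 4u), w_τ = exp(-2x)u_τ; substituting and dividing by exp(-2x), the lower-order terms cancel: u_τ = u_xx (standard heat equation).
Data for u: u(x,0) = exp(2x)w(x,0) = 2sin(4x). The boundary conditions carry over: u(0,τ) = u(π,τ) = 0.
Separating variables: u = Σ c_n exp(-n²τ) sin(nx). From u(x,0) = 2sin(4x): c_4=2.
So u(x,τ) = 2exp(-16τ)sin(4x), and w(x,τ) = exp(-2x)u(x,τ).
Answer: w(x, τ) = 2exp(-2x)exp(-16τ)sin(4x)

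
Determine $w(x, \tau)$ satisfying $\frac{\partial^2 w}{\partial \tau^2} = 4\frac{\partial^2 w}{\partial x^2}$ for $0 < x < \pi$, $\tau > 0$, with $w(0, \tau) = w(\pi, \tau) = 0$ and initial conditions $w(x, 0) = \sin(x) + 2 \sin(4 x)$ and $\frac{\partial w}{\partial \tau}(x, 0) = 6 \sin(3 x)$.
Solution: Using separation of variables $w = X(x)T(\tau)$:
Eigenfunctions: $\sin(nx)$, $n = 1, 2, 3, \ldots$
General solution: $w(x, \tau) = \sum [A_n \cos(2n \tau) + B_n \sin(2n \tau)] \sin(nx)$
From $w(x,0) = \sin(x) + 2 \sin(4 x)$: $A_1=1, A_4=2$. From $w_{\tau}(x,0) = 6 \sin(3 x)$, using $w_{\tau}(x,0) = \sum \omega_n B_n \sin(nx)$ with $\omega_n = 2n$: $B_3 = 6/6 = 1$.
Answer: $w(x, \tau) = \sin(6 \tau) \sin(3 x) + \sin(x) \cos(2 \tau) + 2 \sin(4 x) \cos(8 \tau)$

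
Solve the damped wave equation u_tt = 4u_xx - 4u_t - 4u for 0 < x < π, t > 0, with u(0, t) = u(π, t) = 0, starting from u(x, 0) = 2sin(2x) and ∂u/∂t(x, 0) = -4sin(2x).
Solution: Substitute u = exp(-2t)w.
Then u_t = exp(-2t)(w_t - 2w), u_tt = exp(-2t)(w_tt - 4w_t + 4w), u_xx = exp(-2t)w_xx; substituting and dividing by exp(-2t), the lower-order terms cancel: w_tt = 4w_xx (standard wave equation).
Data for w: w(x,0) = u(x,0) = 2sin(2x); w_t(x,0) = u_t(x,0) + 2u(x,0) = 0. The boundary conditions carry over: w(0,t) = w(π,t) = 0.
Separating variables: w = Σ [A_n cos(ω_n t) + B_n sin(ω_n t)] sin(nx), ω_n = 2n. From ICs: A_2=2.
So w(x,t) = 2sin(2x)cos(4t), and u(x,t) = exp(-2t)w(x,t).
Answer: u(x, t) = 2exp(-2t)sin(2x)cos(4t)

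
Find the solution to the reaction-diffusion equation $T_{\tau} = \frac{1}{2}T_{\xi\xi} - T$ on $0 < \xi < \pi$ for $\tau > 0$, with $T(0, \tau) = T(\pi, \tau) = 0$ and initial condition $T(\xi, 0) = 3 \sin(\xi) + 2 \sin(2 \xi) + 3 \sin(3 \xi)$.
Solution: Substitute $T = e^{-\tau}u$.
Then $T_{\tau} = e^{-\tau}(u_{\tau} - u)$, $T_{\xi\xi} = e^{-\tau}u_{\xi\xi}$; substituting and dividing by $e^{-\tau}$, the lower-order terms cancel: $u_{\tau} = \frac{1}{2}u_{\xi\xi}$ (standard heat equation).
Data for $u$: $u(\xi,0) = T(\xi,0) = 3 \sin(\xi) + 2 \sin(2 \xi) + 3 \sin(3 \xi)$. The boundary conditions carry over: $u(0,\tau) = u(\pi,\tau) = 0$.
Separating variables: $u = \sum c_n e^{-n^2\tau/2} \sin(n\xi)$. From $u(\xi,0) = 3 \sin(\xi) + 2 \sin(2 \xi) + 3 \sin(3 \xi)$: $c_1=3, c_2=2, c_3=3$.
So $u(\xi,\tau) = 2 e^{-2 \tau} \sin(2 \xi) + 3 e^{-\tau/2} \sin(\xi) + 3 e^{-9 \tau/2} \sin(3 \xi)$, and $T(\xi,\tau) = e^{-\tau}u(\xi,\tau)$.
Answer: $T(\xi, \tau) = 2 e^{-3 \tau} \sin(2 \xi) + 3 e^{-3 \tau/2} \sin(\xi) + 3 e^{-11 \tau/2} \sin(3 \xi)$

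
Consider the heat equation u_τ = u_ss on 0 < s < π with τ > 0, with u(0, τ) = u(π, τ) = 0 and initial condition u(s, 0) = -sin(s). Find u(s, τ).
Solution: Separating variables: u = Σ c_n exp(-n²τ) sin(ns). From u(s,0) = -sin(s): c_1=-1.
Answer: u(s, τ) = -exp(-τ)sin(s)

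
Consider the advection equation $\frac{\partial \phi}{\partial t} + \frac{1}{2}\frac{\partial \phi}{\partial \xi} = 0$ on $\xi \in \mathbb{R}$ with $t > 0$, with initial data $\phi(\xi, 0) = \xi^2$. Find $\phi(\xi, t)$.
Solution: By characteristics ($d\xi/dt = 1/2$), $\phi(\xi,t) = f(\xi - \frac{1}{2}t)$ with $f = \phi( \cdot , 0)$.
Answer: $\phi(\xi, t) = \xi^2 -  \xi t + \frac{1}{4} t^2$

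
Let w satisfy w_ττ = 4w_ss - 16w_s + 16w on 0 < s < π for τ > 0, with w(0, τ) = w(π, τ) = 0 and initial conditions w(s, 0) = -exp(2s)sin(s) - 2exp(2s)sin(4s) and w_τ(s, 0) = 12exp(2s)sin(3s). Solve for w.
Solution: Substitute w = exp(2s)u, i.e. u = exp(-2s)w.
By the product rule, w_s = exp(2s)(u_s + 2u), w_ss = exp(2s)(u_ss + 4u_s + 4u), w_ττ = exp(2s)u_ττ.
Substituting into the PDE and dividing by exp(2s): u_ττ = 4(u_ss + 4u_s + 4u) - 16(u_s + 2u) + 16u.
The lower-order terms cancel, leaving the standard wave equation u_ττ = 4u_ss.
Initial data for u: u(s,0) = exp(-2s)w(s,0) = -sin(s) - 2sin(4s); u_τ(s,0) = exp(-2s)w_τ(s,0) = 12sin(3s). The boundary conditions carry over: u(0,τ) = u(π,τ) = 0.
Solve for u:
  Using separation of variables u = X(s)T(τ):
  Eigenfunctions: sin(ns), n = 1, 2, 3, ...
  General solution: u(s, τ) = Σ [A_n cos(2n τ) + B_n sin(2n τ)] sin(ns)
  From u(s,0) = -sin(s) - 2sin(4s): A_1=-1, A_4=-2. From u_τ(s,0) = 12sin(3s), using u_τ(s,0) = Σ ω_n B_n sin(ns) with ω_n = 2n: B_3 = 12/6 = 2.
Hence u(s,τ) = -sin(s)cos(2τ) + 2sin(3s)sin(6τ) - 2sin(4s)cos(8τ).
Transform back: w(s,τ) = exp(2s)u(s,τ).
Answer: w(s, τ) = -exp(2s)sin(s)cos(2τ) + 2exp(2s)sin(3s)sin(6τ) - 2exp(2s)sin(4s)cos(8τ)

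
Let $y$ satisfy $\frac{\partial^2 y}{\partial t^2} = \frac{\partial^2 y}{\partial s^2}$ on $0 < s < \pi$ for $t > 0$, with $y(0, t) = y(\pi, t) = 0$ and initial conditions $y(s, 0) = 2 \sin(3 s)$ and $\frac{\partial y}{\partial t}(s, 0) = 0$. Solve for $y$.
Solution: Using separation of variables $y = X(s)T(t)$:
Eigenfunctions: $\sin(ns)$, $n = 1, 2, 3, \ldots$
General solution: $y(s, t) = \sum [A_n \cos(n t) + B_n \sin(n t)] \sin(ns)$
From $y(s,0) = 2 \sin(3 s)$: $A_3=2$. From $y_t(s,0) = 0$: all $B_n = 0$.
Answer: $y(s, t) = 2 \sin(3 s) \cos(3 t)$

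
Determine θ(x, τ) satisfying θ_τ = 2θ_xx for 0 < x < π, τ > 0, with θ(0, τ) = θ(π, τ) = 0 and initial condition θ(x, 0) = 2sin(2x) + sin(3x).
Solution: Using separation of variables θ = X(x)G(τ):
Eigenfunctions: sin(nx), n = 1, 2, 3, ...
General solution: θ(x, τ) = Σ c_n sin(nx) exp(-2n² τ)
Matching θ(x,0) = 2sin(2x) + sin(3x) term by term: c_2=2, c_3=1.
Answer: θ(x, τ) = 2exp(-8τ)sin(2x) + exp(-18τ)sin(3x)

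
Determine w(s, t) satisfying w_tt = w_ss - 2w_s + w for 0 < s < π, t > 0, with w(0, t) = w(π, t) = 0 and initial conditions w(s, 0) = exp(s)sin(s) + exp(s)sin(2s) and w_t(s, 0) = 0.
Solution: Substitute w = exp(s)u.
Then w_s = exp(s)(u_s + u), w_ss = exp(s)(u_ss + 2u_s + u), w_tt = exp(s)u_tt; substituting and dividing by exp(s), the lower-order terms cancel: u_tt = u_ss (standard wave equation).
Data for u: u(s,0) = exp(-s)w(s,0) = sin(s) + sin(2s); u_t(s,0) = exp(-s)w_t(s,0) = 0. The boundary conditions carry over: u(0,t) = u(π,t) = 0.
Separating variables: u = Σ [A_n cos(ω_n t) + B_n sin(ω_n t)] sin(ns), ω_n = n. From ICs: A_1=1, A_2=1.
So u(s,t) = sin(s)cos(t) + sin(2s)cos(2t), and w(s,t) = exp(s)u(s,t).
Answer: w(s, t) = exp(s)sin(s)cos(t) + exp(s)sin(2s)cos(2t)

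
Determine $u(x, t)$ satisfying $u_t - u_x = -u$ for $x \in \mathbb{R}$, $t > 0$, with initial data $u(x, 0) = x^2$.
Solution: Substitute $u = e^{-t}w$, i.e. $w = e^{t}u$.
By the product rule, $u_t = e^{-t}(w_t - w)$, $u_x = e^{-t}w_x$.
Substituting into the PDE and dividing by $e^{-t}$: $w_t - w - w_x = -w$.
The lower-order terms cancel, leaving the standard advection equation $w_t - w_x = 0$.
Initial data for $w$: $w(x,0) = u(x,0) = x^2$.
Solve for $w$:
  By method of characteristics (waves move left with speed 1):
  Along characteristics $x + t =$ const, $w$ is constant, so $w(x,t) = f(x + t)$ with $f = w( \cdot , 0)$.
Hence $w(x,t) = t^2 + 2 t x + x^2$.
Transform back: $u(x,t) = e^{-t}w(x,t)$.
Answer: $u(x, t) = t^2 e^{-t} + 2 t x e^{-t} + x^2 e^{-t}$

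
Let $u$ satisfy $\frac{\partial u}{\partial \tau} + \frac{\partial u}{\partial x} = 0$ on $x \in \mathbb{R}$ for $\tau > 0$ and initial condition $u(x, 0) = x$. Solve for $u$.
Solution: By method of characteristics (waves move right with speed 1):
Along characteristics $x - \tau =$ const, $u$ is constant, so $u(x,\tau) = f(x - \tau)$ with $f = u( \cdot , 0)$.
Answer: $u(x, \tau) = - \tau + x$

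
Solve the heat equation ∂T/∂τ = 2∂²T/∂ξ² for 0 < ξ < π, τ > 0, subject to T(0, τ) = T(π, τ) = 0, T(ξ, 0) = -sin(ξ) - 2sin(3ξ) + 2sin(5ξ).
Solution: Using separation of variables T = X(ξ)G(τ):
Eigenfunctions: sin(nξ), n = 1, 2, 3, ...
General solution: T(ξ, τ) = Σ c_n sin(nξ) exp(-2n² τ)
Matching T(ξ,0) = -sin(ξ) - 2sin(3ξ) + 2sin(5ξ) term by term: c_1=-1, c_3=-2, c_5=2.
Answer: T(ξ, τ) = -exp(-2τ)sin(ξ) - 2exp(-18τ)sin(3ξ) + 2exp(-50τ)sin(5ξ)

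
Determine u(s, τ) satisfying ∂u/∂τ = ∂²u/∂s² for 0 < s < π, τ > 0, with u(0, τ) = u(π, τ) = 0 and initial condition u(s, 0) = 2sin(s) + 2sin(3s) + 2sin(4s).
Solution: Using separation of variables u = X(s)T(τ):
Eigenfunctions: sin(ns), n = 1, 2, 3, ...
General solution: u(s, τ) = Σ c_n sin(ns) exp(-n² τ)
Matching u(s,0) = 2sin(s) + 2sin(3s) + 2sin(4s) term by term: c_1=2, c_3=2, c_4=2.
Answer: u(s, τ) = 2exp(-τ)sin(s) + 2exp(-9τ)sin(3s) + 2exp(-16τ)sin(4s)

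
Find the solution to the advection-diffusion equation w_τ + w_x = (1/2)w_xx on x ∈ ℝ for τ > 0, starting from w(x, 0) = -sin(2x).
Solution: Change to a moving frame: let η = x - τ, σ = τ and write w(x,τ) = u(η,σ).
By the chain rule w_τ = u_σ - u_η, w_x = u_η, w_xx = u_ηη.
Then w_τ + w_x = u_σ: the advection term cancels and the PDE becomes the heat equation u_σ = (1/2)u_ηη on η ∈ ℝ.
Initial data: u(η,0) = w(η,0) = -sin(2η).
On η ∈ ℝ each mode satisfies (sin(nη))″ = -n² sin(nη), so exp(-n²σ/2) sin(nη) solves the heat equation; by superposition u(η,σ) = Σ c_n exp(-n²σ/2) sin(nη).
Reading off the coefficients: c_2=-1, so u(η,σ) = -exp(-2σ)sin(2η).
Substituting back η = x - τ, σ = τ: w(x,τ) = u(x - τ, τ).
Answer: w(x, τ) = -exp(-2τ)sin(2x - 2τ)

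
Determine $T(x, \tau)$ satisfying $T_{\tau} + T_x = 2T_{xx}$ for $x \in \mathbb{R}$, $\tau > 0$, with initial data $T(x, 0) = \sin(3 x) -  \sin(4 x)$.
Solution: Moving frame: $\eta = x - \tau$, $\sigma = \tau$, $T = u(\eta,\sigma)$, so $T_{\tau} = u_{\sigma} - u_{\eta}$ and $T_{xx} = u_{\eta\eta}$.
Hence $T_{\tau} + T_x = u_{\sigma}$ and the PDE becomes the heat equation $u_{\sigma} = 2u_{\eta\eta}$ on $\eta \in \mathbb{R}$.
Initial data: $u(\eta,0) = T(\eta,0) = \sin(3 \eta) - \sin(4 \eta)$. Each mode $\sin(n\eta)$ decays as $e^{-2n^2\sigma}$ on $\mathbb{R}$, so $u(\eta,\sigma) = \sum c_n e^{-2n^2\sigma} \sin(n\eta)$ with $c_3=1, c_4=-1$: $u(\eta,\sigma) = e^{-18 \sigma} \sin(3 \eta) - e^{-32 \sigma} \sin(4 \eta)$.
Substituting back: $T(x,\tau) = u(x - \tau, \tau)$.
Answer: $T(x, \tau) = - e^{-18 \tau} \sin(3 \tau - 3 x) + e^{-32 \tau} \sin(4 \tau - 4 x)$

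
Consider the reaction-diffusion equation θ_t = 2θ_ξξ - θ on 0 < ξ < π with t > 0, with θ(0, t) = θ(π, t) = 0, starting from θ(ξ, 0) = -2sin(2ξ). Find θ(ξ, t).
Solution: Substitute θ = exp(-t)u.
Then θ_t = exp(-t)(u_t - u), θ_ξξ = exp(-t)u_ξξ; substituting and dividing by exp(-t), the lower-order terms cancel: u_t = 2u_ξξ (standard heat equation).
Data for u: u(ξ,0) = θ(ξ,0) = -2sin(2ξ). The boundary conditions carry over: u(0,t) = u(π,t) = 0.
Separating variables: u = Σ c_n exp(-2n²t) sin(nξ). From u(ξ,0) = -2sin(2ξ): c_2=-2.
So u(ξ,t) = -2exp(-8t)sin(2ξ), and θ(ξ,t) = exp(-t)u(ξ,t).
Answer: θ(ξ, t) = -2exp(-9t)sin(2ξ)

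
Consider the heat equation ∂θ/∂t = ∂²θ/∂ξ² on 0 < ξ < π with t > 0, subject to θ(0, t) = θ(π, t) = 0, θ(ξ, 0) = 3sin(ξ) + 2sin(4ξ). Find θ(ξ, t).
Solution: Separating variables: θ = Σ c_n exp(-n²t) sin(nξ). From θ(ξ,0) = 3sin(ξ) + 2sin(4ξ): c_1=3, c_4=2.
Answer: θ(ξ, t) = 3exp(-t)sin(ξ) + 2exp(-16t)sin(4ξ)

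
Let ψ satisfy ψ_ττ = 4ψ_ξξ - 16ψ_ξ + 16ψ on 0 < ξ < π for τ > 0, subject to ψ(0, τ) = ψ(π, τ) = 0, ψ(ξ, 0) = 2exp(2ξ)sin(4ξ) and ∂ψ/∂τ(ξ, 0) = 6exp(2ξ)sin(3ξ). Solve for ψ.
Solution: Substitute ψ = exp(2ξ)u.
Then ψ_ξ = exp(2ξ)(u_ξ + 2u), ψ_ξξ = exp(2ξ)(u_ξξ + 4u_ξ + 4u), ψ_ττ = exp(2ξ)u_ττ; substituting and dividing by exp(2ξ), the lower-order terms cancel: u_ττ = 4u_ξξ (standard wave equation).
Data for u: u(ξ,0) = exp(-2ξ)ψ(ξ,0) = 2sin(4ξ); u_τ(ξ,0) = exp(-2ξ)ψ_τ(ξ,0) = 6sin(3ξ). The boundary conditions carry over: u(0,τ) = u(π,τ) = 0.
Separating variables: u = Σ [A_n cos(ω_n τ) + B_n sin(ω_n τ)] sin(nξ), ω_n = 2n. From ICs (B_n = velocity coefficient / ω_n): A_4=2, B_3=1.
So u(ξ,τ) = sin(3ξ)sin(6τ) + 2sin(4ξ)cos(8τ), and ψ(ξ,τ) = exp(2ξ)u(ξ,τ).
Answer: ψ(ξ, τ) = exp(2ξ)sin(3ξ)sin(6τ) + 2exp(2ξ)sin(4ξ)cos(8τ)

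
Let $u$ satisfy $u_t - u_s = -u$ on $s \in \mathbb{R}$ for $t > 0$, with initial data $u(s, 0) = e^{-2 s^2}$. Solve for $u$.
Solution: Substitute $u = e^{-t}w$.
Then $u_t = e^{-t}(w_t - w)$, $u_s = e^{-t}w_s$; substituting and dividing by $e^{-t}$, the lower-order terms cancel: $w_t - w_s = 0$ (standard advection equation).
Data for $w$: $w(s,0) = u(s,0) = e^{-2 s^2}$.
By characteristics ($ds/dt = -1$), $w(s,t) = f(s + t)$ with $f = w( \cdot , 0)$.
So $w(s,t) = e^{-2 (s + t)^2}$, and $u(s,t) = e^{-t}w(s,t)$.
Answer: $u(s, t) = e^{-t} e^{-2 (s + t)^2}$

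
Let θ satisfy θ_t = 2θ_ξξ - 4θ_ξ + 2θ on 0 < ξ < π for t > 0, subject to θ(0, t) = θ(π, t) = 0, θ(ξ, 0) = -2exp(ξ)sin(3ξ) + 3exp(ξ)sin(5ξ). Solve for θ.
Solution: Substitute θ = exp(ξ)u, i.e. u = exp(-ξ)θ.
By the product rule, θ_ξ = exp(ξ)(u_ξ + u), θ_ξξ = exp(ξ)(u_ξξ + 2u_ξ + u), θ_t = exp(ξ)u_t.
Substituting into the PDE and dividing by exp(ξ): u_t = 2(u_ξξ + 2u_ξ + u) - 4(u_ξ + u) + 2u.
The lower-order terms cancel, leaving the standard heat equation u_t = 2u_ξξ.
Initial data for u: u(ξ,0) = exp(-ξ)θ(ξ,0) = -2sin(3ξ) + 3sin(5ξ). The boundary conditions carry over: u(0,t) = u(π,t) = 0.
Solve for u:
  Using separation of variables u = X(ξ)G(t):
  Eigenfunctions: sin(nξ), n = 1, 2, 3, ...
  General solution: u(ξ, t) = Σ c_n sin(nξ) exp(-2n² t)
  Matching u(ξ,0) = -2sin(3ξ) + 3sin(5ξ) term by term: c_3=-2, c_5=3.
Hence u(ξ,t) = -2exp(-18t)sin(3ξ) + 3exp(-50t)sin(5ξ).
Transform back: θ(ξ,t) = exp(ξ)u(ξ,t).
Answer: θ(ξ, t) = -2exp(-18t)exp(ξ)sin(3ξ) + 3exp(-50t)exp(ξ)sin(5ξ)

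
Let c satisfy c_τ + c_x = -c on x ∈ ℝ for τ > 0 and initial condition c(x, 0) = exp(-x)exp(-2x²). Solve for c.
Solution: Substitute c = exp(-x)u.
Then c_x = exp(-x)(u_x - u), c_τ = exp(-x)u_τ; substituting and dividing by exp(-x), the lower-order terms cancel: u_τ + u_x = 0 (standard advection equation).
Data for u: u(x,0) = exp(x)c(x,0) = exp(-2x²).
By characteristics (dx/dτ = 1), u(x,τ) = f(x - τ) with f = u(·, 0).
So u(x,τ) = exp(-2(x - τ)²), and c(x,τ) = exp(-x)u(x,τ).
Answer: c(x, τ) = exp(-x)exp(-2(x - τ)²)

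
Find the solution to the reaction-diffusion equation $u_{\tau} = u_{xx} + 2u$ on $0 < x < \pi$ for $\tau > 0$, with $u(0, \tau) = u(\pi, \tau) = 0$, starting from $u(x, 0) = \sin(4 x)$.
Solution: Substitute $u = e^{2\tau}w$.
Then $u_{\tau} = e^{2\tau}(w_{\tau} + 2w)$, $u_{xx} = e^{2\tau}w_{xx}$; substituting and dividing by $e^{2\tau}$, the lower-order terms cancel: $w_{\tau} = w_{xx}$ (standard heat equation).
Data for $w$: $w(x,0) = u(x,0) = \sin(4 x)$. The boundary conditions carry over: $w(0,\tau) = w(\pi,\tau) = 0$.
Separating variables: $w = \sum c_n e^{-n^2\tau} \sin(nx)$. From $w(x,0) = \sin(4 x)$: $c_4=1$.
So $w(x,\tau) = e^{-16 \tau} \sin(4 x)$, and $u(x,\tau) = e^{2\tau}w(x,\tau)$.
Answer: $u(x, \tau) = e^{-14 \tau} \sin(4 x)$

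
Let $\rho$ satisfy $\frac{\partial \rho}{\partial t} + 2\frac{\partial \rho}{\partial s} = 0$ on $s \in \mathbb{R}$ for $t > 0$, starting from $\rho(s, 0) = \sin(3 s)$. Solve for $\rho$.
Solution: By method of characteristics (waves move right with speed 2):
Along characteristics $s - 2t =$ const, $\rho$ is constant, so $\rho(s,t) = f(s - 2t)$ with $f = \rho( \cdot , 0)$.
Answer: $\rho(s, t) = \sin(3 s - 6 t)$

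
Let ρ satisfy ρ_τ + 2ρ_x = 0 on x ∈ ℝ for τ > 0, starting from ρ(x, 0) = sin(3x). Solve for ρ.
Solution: By method of characteristics (waves move right with speed 2):
Along characteristics x - 2τ = const, ρ is constant, so ρ(x,τ) = f(x - 2τ) with f = ρ(·, 0).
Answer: ρ(x, τ) = sin(3x - 6τ)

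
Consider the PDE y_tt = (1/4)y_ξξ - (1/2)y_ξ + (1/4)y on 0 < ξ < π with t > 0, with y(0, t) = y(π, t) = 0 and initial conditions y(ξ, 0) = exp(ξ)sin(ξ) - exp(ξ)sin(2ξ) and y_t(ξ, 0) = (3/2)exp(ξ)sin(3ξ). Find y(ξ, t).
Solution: Substitute y = exp(ξ)u, i.e. u = exp(-ξ)y.
By the product rule, y_ξ = exp(ξ)(u_ξ + u), y_ξξ = exp(ξ)(u_ξξ + 2u_ξ + u), y_tt = exp(ξ)u_tt.
Substituting into the PDE and dividing by exp(ξ): u_tt = (1/4)(u_ξξ + 2u_ξ + u) - (1/2)(u_ξ + u) + (1/4)u.
The lower-order terms cancel, leaving the standard wave equation u_tt = (1/4)u_ξξ.
Initial data for u: u(ξ,0) = exp(-ξ)y(ξ,0) = sin(ξ) - sin(2ξ); u_t(ξ,0) = exp(-ξ)y_t(ξ,0) = (3/2)sin(3ξ). The boundary conditions carry over: u(0,t) = u(π,t) = 0.
Solve for u:
  Using separation of variables u = X(ξ)T(t):
  Eigenfunctions: sin(nξ), n = 1, 2, 3, ...
  General solution: u(ξ, t) = Σ [A_n cos(n t/2) + B_n sin(n t/2)] sin(nξ)
  From u(ξ,0) = sin(ξ) - sin(2ξ): A_1=1, A_2=-1. From u_t(ξ,0) = (3/2)sin(3ξ), using u_t(ξ,0) = Σ ω_n B_n sin(nξ) with ω_n = n/2: B_3 = (3/2)/(3/2) = 1.
Hence u(ξ,t) = sin(3t/2)sin(3ξ) + sin(ξ)cos(t/2) - sin(2ξ)cos(t).
Transform back: y(ξ,t) = exp(ξ)u(ξ,t).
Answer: y(ξ, t) = exp(ξ)sin(3t/2)sin(3ξ) + exp(ξ)sin(ξ)cos(t/2) - exp(ξ)sin(2ξ)cos(t)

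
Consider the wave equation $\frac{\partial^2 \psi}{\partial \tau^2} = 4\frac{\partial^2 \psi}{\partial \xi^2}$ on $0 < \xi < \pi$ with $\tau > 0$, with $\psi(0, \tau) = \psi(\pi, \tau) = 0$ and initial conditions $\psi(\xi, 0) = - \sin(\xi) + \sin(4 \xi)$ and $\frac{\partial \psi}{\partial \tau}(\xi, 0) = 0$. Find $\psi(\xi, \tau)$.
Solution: Separating variables: $\psi = \sum [A_n \cos(\omega_n \tau) + B_n \sin(\omega_n \tau)] \sin(n\xi)$, $\omega_n = 2n$. From ICs: $A_1=-1, A_4=1$.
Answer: $\psi(\xi, \tau) = - \sin(\xi) \cos(2 \tau) + \sin(4 \xi) \cos(8 \tau)$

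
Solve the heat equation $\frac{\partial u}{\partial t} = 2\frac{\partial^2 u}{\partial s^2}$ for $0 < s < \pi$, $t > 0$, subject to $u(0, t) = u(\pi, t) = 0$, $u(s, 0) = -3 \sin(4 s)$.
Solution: Separating variables: $u = \sum c_n e^{-2n^2t} \sin(ns)$. From $u(s,0) = -3 \sin(4 s)$: $c_4=-3$.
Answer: $u(s, t) = -3 e^{-32 t} \sin(4 s)$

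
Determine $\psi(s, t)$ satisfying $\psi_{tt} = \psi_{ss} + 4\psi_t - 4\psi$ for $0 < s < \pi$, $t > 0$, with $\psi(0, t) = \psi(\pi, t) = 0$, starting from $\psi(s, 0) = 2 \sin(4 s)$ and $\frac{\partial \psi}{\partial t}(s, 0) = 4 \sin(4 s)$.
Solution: Substitute $\psi = e^{2t}u$, i.e. $u = e^{-2t}\psi$.
By the product rule, $\psi_t = e^{2t}(u_t + 2u)$, $\psi_{tt} = e^{2t}(u_{tt} + 4u_t + 4u)$, $\psi_{ss} = e^{2t}u_{ss}$.
Substituting into the PDE and dividing by $e^{2t}$: $u_{tt} + 4u_t + 4u = u_{ss} + 4(u_t + 2u) - 4u$.
The lower-order terms cancel, leaving the standard wave equation $u_{tt} = u_{ss}$.
Initial data for $u$: $u(s,0) = \psi(s,0) = 2 \sin(4 s)$; $u_t(s,0) = \psi_t(s,0) - 2\psi(s,0) = 0$. The boundary conditions carry over: $u(0,t) = u(\pi,t) = 0$.
Solve for $u$:
  Using separation of variables $u = X(s)T(t)$:
  Eigenfunctions: $\sin(ns)$, $n = 1, 2, 3, \ldots$
  General solution: $u(s, t) = \sum [A_n \cos(n t) + B_n \sin(n t)] \sin(ns)$
  From $u(s,0) = 2 \sin(4 s)$: $A_4=2$. From $u_t(s,0) = 0$: all $B_n = 0$.
Hence $u(s,t) = 2 \sin(4 s) \cos(4 t)$.
Transform back: $\psi(s,t) = e^{2t}u(s,t)$.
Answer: $\psi(s, t) = 2 e^{2 t} \sin(4 s) \cos(4 t)$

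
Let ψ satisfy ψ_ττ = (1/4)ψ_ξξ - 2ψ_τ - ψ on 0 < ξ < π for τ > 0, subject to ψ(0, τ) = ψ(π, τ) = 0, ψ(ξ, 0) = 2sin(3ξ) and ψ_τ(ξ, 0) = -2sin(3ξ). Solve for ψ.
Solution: Substitute ψ = exp(-τ)u, i.e. u = exp(τ)ψ.
By the product rule, ψ_τ = exp(-τ)(u_τ - u), ψ_ττ = exp(-τ)(u_ττ - 2u_τ + u), ψ_ξξ = exp(-τ)u_ξξ.
Substituting into the PDE and dividing by exp(-τ): u_ττ - 2u_τ + u = (1/4)u_ξξ - 2(u_τ - u) - u.
The lower-order terms cancel, leaving the standard wave equation u_ττ = (1/4)u_ξξ.
Initial data for u: u(ξ,0) = ψ(ξ,0) = 2sin(3ξ); u_τ(ξ,0) = ψ_τ(ξ,0) + ψ(ξ,0) = 0. The boundary conditions carry over: u(0,τ) = u(π,τ) = 0.
Solve for u:
  Using separation of variables u = X(ξ)T(τ):
  Eigenfunctions: sin(nξ), n = 1, 2, 3, ...
  General solution: u(ξ, τ) = Σ [A_n cos(n τ/2) + B_n sin(n τ/2)] sin(nξ)
  From u(ξ,0) = 2sin(3ξ): A_3=2. From u_τ(ξ,0) = 0: all B_n = 0.
Hence u(ξ,τ) = 2sin(3ξ)cos(3τ/2).
Transform back: ψ(ξ,τ) = exp(-τ)u(ξ,τ).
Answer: ψ(ξ, τ) = 2exp(-τ)sin(3ξ)cos(3τ/2)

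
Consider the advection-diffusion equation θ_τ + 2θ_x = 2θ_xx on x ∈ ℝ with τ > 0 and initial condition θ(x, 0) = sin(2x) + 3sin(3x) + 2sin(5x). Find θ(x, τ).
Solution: Moving frame: η = x - 2τ, σ = τ, θ = u(η,σ), so θ_τ = u_σ - 2u_η and θ_xx = u_ηη.
Hence θ_τ + 2θ_x = u_σ and the PDE becomes the heat equation u_σ = 2u_ηη on η ∈ ℝ.
Initial data: u(η,0) = θ(η,0) = sin(2η) + 3sin(3η) + 2sin(5η). Each mode sin(nη) decays as exp(-2n²σ) on ℝ, so u(η,σ) = Σ c_n exp(-2n²σ) sin(nη) with c_2=1, c_3=3, c_5=2: u(η,σ) = exp(-8σ)sin(2η) + 3exp(-18σ)sin(3η) + 2exp(-50σ)sin(5η).
Substituting back: θ(x,τ) = u(x - 2τ, τ).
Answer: θ(x, τ) = exp(-8τ)sin(2x - 4τ) + 3exp(-18τ)sin(3x - 6τ) + 2exp(-50τ)sin(5x - 10τ)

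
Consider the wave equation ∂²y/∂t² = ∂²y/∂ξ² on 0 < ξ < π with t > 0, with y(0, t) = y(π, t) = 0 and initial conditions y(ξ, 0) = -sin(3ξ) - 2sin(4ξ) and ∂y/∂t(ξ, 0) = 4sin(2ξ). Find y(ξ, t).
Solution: Separating variables: y = Σ [A_n cos(ω_n t) + B_n sin(ω_n t)] sin(nξ), ω_n = n. From ICs (B_n = velocity coefficient / ω_n): A_3=-1, A_4=-2, B_2=2.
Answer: y(ξ, t) = 2sin(2t)sin(2ξ) - sin(3ξ)cos(3t) - 2sin(4ξ)cos(4t)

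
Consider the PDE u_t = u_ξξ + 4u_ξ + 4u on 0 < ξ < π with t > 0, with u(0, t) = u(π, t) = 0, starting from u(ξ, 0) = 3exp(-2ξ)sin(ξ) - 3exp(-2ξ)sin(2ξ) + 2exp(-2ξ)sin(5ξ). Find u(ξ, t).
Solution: Substitute u = exp(-2ξ)w.
Then u_ξ = exp(-2ξ)(w_ξ - 2w), u_ξξ = exp(-2ξ)(w_ξξ - 4w_ξ + 4w), u_t = exp(-2ξ)w_t; substituting and dividing by exp(-2ξ), the lower-order terms cancel: w_t = w_ξξ (standard heat equation).
Data for w: w(ξ,0) = exp(2ξ)u(ξ,0) = 3sin(ξ) - 3sin(2ξ) + 2sin(5ξ). The boundary conditions carry over: w(0,t) = w(π,t) = 0.
Separating variables: w = Σ c_n exp(-n²t) sin(nξ). From w(ξ,0) = 3sin(ξ) - 3sin(2ξ) + 2sin(5ξ): c_1=3, c_2=-3, c_5=2.
So w(ξ,t) = 3exp(-t)sin(ξ) - 3exp(-4t)sin(2ξ) + 2exp(-25t)sin(5ξ), and u(ξ,t) = exp(-2ξ)w(ξ,t).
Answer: u(ξ, t) = 3exp(-t)exp(-2ξ)sin(ξ) - 3exp(-4t)exp(-2ξ)sin(2ξ) + 2exp(-25t)exp(-2ξ)sin(5ξ)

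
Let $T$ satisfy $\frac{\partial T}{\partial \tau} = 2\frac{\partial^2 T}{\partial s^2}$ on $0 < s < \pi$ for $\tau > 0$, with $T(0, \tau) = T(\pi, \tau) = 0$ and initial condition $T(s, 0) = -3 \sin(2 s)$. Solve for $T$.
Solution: Separating variables: $T = \sum c_n e^{-2n^2\tau} \sin(ns)$. From $T(s,0) = -3 \sin(2 s)$: $c_2=-3$.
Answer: $T(s, \tau) = -3 e^{-8 \tau} \sin(2 s)$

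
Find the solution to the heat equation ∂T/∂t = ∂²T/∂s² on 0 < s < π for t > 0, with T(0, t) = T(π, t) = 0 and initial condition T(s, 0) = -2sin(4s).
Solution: Using separation of variables T = X(s)G(t):
Eigenfunctions: sin(ns), n = 1, 2, 3, ...
General solution: T(s, t) = Σ c_n sin(ns) exp(-n² t)
Matching T(s,0) = -2sin(4s) term by term: c_4=-2.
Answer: T(s, t) = -2exp(-16t)sin(4s)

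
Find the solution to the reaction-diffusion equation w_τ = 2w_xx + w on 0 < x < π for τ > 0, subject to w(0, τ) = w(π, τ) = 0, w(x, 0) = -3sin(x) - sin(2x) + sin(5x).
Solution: Substitute w = exp(τ)u, i.e. u = exp(-τ)w.
By the product rule, w_τ = exp(τ)(u_τ + u), w_xx = exp(τ)u_xx.
Substituting into the PDE and dividing by exp(τ): u_τ + u = 2u_xx + u.
The lower-order terms cancel, leaving the standard heat equation u_τ = 2u_xx.
Initial data for u: u(x,0) = w(x,0) = -3sin(x) - sin(2x) + sin(5x). The boundary conditions carry over: u(0,τ) = u(π,τ) = 0.
Solve for u:
  Using separation of variables u = X(x)T(τ):
  Eigenfunctions: sin(nx), n = 1, 2, 3, ...
  General solution: u(x, τ) = Σ c_n sin(nx) exp(-2n² τ)
  Matching u(x,0) = -3sin(x) - sin(2x) + sin(5x) term by term: c_1=-3, c_2=-1, c_5=1.
Hence u(x,τ) = -3exp(-2τ)sin(x) - exp(-8τ)sin(2x) + exp(-50τ)sin(5x).
Transform back: w(x,τ) = exp(τ)u(x,τ).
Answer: w(x, τ) = -3exp(-τ)sin(x) - exp(-7τ)sin(2x) + exp(-49τ)sin(5x)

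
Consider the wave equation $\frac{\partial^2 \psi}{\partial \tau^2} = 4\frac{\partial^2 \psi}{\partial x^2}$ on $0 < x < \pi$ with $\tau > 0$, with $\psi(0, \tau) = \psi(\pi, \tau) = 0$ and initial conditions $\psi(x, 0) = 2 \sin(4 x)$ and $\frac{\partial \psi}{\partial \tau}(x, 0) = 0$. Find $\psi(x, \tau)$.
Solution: Separating variables: $\psi = \sum [A_n \cos(\omega_n \tau) + B_n \sin(\omega_n \tau)] \sin(nx)$, $\omega_n = 2n$. From ICs: $A_4=2$.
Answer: $\psi(x, \tau) = 2 \sin(4 x) \cos(8 \tau)$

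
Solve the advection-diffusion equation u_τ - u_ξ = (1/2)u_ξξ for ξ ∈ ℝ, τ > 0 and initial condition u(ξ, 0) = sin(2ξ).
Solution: Moving frame: η = ξ + τ, σ = τ, u = w(η,σ), so u_τ = w_σ + w_η and u_ξξ = w_ηη.
Hence u_τ - u_ξ = w_σ and the PDE becomes the heat equation w_σ = (1/2)w_ηη on η ∈ ℝ.
Initial data: w(η,0) = u(η,0) = sin(2η). Each mode sin(nη) decays as exp(-n²σ/2) on ℝ, so w(η,σ) = Σ c_n exp(-n²σ/2) sin(nη) with c_2=1: w(η,σ) = exp(-2σ)sin(2η).
Substituting back: u(ξ,τ) = w(ξ + τ, τ).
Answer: u(ξ, τ) = exp(-2τ)sin(2ξ + 2τ)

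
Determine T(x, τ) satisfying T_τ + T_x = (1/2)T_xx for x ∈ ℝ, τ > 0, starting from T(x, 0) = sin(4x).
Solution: Moving frame: η = x - τ, σ = τ, T = u(η,σ), so T_τ = u_σ - u_η and T_xx = u_ηη.
Hence T_τ + T_x = u_σ and the PDE becomes the heat equation u_σ = (1/2)u_ηη on η ∈ ℝ.
Initial data: u(η,0) = T(η,0) = sin(4η). Each mode sin(nη) decays as exp(-n²σ/2) on ℝ, so u(η,σ) = Σ c_n exp(-n²σ/2) sin(nη) with c_4=1: u(η,σ) = exp(-8σ)sin(4η).
Substituting back: T(x,τ) = u(x - τ, τ).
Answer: T(x, τ) = exp(-8τ)sin(4x - 4τ)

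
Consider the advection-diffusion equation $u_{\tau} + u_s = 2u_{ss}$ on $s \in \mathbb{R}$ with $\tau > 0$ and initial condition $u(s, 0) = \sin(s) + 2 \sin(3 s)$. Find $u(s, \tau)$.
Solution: Change to a moving frame: let $\eta = s - \tau$, $\sigma = \tau$ and write $u(s,\tau) = w(\eta,\sigma)$.
By the chain rule $u_{\tau} = w_{\sigma} - w_{\eta}$, $u_s = w_{\eta}$, $u_{ss} = w_{\eta\eta}$.
Then $u_{\tau} + u_s = w_{\sigma}$: the advection term cancels and the PDE becomes the heat equation $w_{\sigma} = 2w_{\eta\eta}$ on $\eta \in \mathbb{R}$.
Initial data: $w(\eta,0) = u(\eta,0) = \sin(\eta) + 2 \sin(3 \eta)$.
On $\eta \in \mathbb{R}$ each mode satisfies $(\sin(n\eta))'' = -n^2 \sin(n\eta)$, so $e^{-2n^2\sigma} \sin(n\eta)$ solves the heat equation; by superposition $w(\eta,\sigma) = \sum c_n e^{-2n^2\sigma} \sin(n\eta)$.
Reading off the coefficients: $c_1=1, c_3=2$, so $w(\eta,\sigma) = e^{-2 \sigma} \sin(\eta) + 2 e^{-18 \sigma} \sin(3 \eta)$.
Substituting back $\eta = s - \tau$, $\sigma = \tau$: $u(s,\tau) = w(s - \tau, \tau)$.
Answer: $u(s, \tau) = - e^{-2 \tau} \sin(\tau - s) - 2 e^{-18 \tau} \sin(3 \tau - 3 s)$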